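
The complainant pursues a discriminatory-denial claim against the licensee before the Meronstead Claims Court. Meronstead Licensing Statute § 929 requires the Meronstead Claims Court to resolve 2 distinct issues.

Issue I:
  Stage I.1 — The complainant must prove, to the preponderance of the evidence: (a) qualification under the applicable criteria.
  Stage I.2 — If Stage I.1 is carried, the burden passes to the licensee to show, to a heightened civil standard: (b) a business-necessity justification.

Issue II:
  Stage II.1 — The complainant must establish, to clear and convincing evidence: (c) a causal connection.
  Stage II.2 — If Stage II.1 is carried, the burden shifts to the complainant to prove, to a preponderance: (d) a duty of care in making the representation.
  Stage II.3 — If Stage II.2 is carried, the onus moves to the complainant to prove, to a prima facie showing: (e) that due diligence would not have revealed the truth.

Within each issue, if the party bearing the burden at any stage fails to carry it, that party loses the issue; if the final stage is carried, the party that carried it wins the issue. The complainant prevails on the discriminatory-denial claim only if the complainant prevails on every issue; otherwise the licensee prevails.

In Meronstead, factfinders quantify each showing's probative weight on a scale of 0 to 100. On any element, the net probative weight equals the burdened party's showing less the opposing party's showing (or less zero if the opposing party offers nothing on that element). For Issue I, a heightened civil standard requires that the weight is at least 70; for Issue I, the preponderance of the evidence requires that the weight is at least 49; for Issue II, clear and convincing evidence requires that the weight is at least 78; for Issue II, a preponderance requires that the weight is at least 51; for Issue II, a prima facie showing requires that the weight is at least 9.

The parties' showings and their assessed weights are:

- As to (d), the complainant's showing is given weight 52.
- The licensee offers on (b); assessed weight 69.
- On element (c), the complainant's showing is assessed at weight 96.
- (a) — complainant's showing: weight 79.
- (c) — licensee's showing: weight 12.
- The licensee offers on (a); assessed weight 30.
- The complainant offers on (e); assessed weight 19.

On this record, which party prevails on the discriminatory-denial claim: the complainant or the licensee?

— Issue I —
Stage I.1 — burden on complainant; standard: the preponderance of the evidence (weight is at least 49).
    (a): 79 − 30 = 49 ≥ 49 [met]
  Stage I.1 is satisfied; the onus moves to the licensee.
Stage I.2 — burden on licensee; standard: a heightened civil standard (weight is at least 70).
    (b): 69 < 70 [not met]
  The licensee does not carry Stage I.2.
The analysis ends at Stage I.2; the complainant prevails on this issue.
— Issue II —
Stage II.1 (complainant, clear and convincing evidence, weight is at least 78): (c) net 96−12=84 ≥ 78 — meets.
  All elements met. The complainant retains the burden for Stage II.2.
Stage II.2 (complainant, a preponderance, weight is at least 51): (d) 52 ≥ 51 — meets.
  Stage II.2 carried; the burden remains with the complainant.
Stage II.3 (complainant, a prima facie showing, weight is at least 9): (e) 19 ≥ 9 — meets.
  The complainant carries the last stage.
All stages carried — the complainant prevails on this issue.
Per-issue: Issue I → complainant; Issue II → complainant. The complainant must prevail on every issue; overall, the complainant prevails.

complainant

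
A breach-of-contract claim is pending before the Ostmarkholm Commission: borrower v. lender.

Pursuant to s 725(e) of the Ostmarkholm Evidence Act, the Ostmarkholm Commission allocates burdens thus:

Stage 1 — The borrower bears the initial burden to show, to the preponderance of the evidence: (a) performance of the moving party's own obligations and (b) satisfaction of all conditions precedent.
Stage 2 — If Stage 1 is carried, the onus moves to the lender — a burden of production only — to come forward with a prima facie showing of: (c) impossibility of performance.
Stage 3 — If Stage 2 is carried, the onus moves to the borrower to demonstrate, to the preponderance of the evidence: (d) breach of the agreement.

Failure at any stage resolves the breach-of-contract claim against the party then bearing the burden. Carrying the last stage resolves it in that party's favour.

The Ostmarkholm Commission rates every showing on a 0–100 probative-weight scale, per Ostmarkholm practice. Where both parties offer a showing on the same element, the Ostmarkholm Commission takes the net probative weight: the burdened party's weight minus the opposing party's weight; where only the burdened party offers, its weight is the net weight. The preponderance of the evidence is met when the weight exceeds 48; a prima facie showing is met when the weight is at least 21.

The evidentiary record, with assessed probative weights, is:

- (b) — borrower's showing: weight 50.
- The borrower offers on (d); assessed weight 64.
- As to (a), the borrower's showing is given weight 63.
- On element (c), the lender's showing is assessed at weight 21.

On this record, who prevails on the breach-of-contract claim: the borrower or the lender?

Stage 1 — burden on borrower; standard: the preponderance of the evidence (weight exceeds 48).
    (a): 63 > 48 [met]
    (b): 50 > 48 [met]
  Stage 1 is satisfied; the onus moves to the lender.
Stage 2 — burden on lender; standard: a prima facie showing (weight is at least 21).
    (c): 21 ≥ 21 [met]
  Stage 2 carried; the burden shifts to the borrower.
Stage 3 — burden on borrower; standard: the preponderance of the evidence (weight exceeds 48).
    (d): 64 > 48 [met]
  The borrower carries the last stage.
All stages carried — the borrower prevails.

borrower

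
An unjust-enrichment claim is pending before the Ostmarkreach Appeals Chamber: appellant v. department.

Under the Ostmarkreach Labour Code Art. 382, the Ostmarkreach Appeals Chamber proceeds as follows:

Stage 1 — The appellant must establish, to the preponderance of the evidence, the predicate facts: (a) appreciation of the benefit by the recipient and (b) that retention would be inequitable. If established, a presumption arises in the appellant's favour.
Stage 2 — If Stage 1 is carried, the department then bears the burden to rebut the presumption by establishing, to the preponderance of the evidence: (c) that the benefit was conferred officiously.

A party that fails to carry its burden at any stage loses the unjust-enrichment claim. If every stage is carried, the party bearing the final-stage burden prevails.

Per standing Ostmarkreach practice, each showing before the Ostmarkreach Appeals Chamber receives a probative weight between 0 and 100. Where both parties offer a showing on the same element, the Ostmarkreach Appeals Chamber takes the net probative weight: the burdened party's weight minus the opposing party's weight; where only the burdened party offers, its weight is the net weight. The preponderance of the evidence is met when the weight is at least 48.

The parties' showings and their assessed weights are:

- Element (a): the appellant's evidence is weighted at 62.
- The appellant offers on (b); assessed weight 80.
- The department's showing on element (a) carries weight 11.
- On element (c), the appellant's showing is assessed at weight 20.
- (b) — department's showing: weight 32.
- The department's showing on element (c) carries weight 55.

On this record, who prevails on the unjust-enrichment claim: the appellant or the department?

appellant

Stage 1 — burden on appellant; standard: the preponderance of the evidence (weight is at least 48).
    (a): 62 − 11 = 51 ≥ 48 [met]
    (b): 80 − 32 = 48 ≥ 48 [met]
  The appellant carries Stage 1; the department now bears the burden.
Stage 2 — burden on department; standard: the preponderance of the evidence (weight is at least 48).
    (c): 55 − 20 = 35 < 48 [not met]
  Stage 2 not carried; the department fails its burden.
The appellant prevails.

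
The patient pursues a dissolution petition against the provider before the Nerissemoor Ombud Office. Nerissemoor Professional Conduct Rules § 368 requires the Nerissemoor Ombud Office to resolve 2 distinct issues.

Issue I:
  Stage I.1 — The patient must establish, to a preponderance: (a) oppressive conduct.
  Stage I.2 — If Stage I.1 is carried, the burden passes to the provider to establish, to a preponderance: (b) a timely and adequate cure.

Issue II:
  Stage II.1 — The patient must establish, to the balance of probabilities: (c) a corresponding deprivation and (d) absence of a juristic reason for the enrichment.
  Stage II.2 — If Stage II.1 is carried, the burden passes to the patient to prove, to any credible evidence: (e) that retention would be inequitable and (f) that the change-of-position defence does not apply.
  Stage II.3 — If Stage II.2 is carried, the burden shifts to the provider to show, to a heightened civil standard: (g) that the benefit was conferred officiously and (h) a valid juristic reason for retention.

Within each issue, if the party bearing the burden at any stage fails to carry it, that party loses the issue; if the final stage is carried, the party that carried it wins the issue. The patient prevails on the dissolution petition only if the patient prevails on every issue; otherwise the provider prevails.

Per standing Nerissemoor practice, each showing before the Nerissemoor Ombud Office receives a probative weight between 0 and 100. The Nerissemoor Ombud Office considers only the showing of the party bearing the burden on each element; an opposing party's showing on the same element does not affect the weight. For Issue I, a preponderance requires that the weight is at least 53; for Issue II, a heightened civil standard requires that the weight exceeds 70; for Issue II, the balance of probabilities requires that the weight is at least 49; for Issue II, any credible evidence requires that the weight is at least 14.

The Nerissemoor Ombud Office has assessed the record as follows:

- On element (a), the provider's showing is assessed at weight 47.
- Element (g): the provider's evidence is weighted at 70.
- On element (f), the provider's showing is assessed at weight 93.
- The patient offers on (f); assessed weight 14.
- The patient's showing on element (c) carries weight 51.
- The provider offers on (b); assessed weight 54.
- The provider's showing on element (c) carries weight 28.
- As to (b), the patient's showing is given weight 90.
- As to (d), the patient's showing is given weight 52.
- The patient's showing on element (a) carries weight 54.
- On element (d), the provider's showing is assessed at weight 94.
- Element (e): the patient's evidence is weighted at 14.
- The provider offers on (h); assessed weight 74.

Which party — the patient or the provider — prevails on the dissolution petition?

— Issue I —
Stage I.1 (patient, a preponderance, weight is at least 53): (a) 54 (provider's 47 disregarded) ≥ 53 — meets.
  The patient carries Stage I.1; the provider now bears the burden.
Stage I.2 (provider, a preponderance, weight is at least 53): (b) 54 (patient's 90 disregarded) ≥ 53 — meets.
  All elements met at the final stage.
With every stage satisfied, the provider prevails on this issue.
— Issue II —
At Stage II.1 the patient must meet the balance of probabilities (weight is at least 49): on (c) the weight is 51 (the provider's 28 is given no effect), ≥ 49, so (c) meets the standard; on (d) the weight is 52 (the provider's 94 is given no effect), ≥ 49, so (d) meets the standard.
  All elements met. The patient retains the burden for Stage II.2.
At Stage II.2 the patient must meet any credible evidence (weight is at least 14): on (e) the weight is 14, ≥ 14, so (e) meets the standard; on (f) the weight is 14 (the provider's 93 is given no effect), which does reach 14, so (f) meets the standard.
  The patient carries Stage II.2; the provider now bears the burden.
At Stage II.3 the provider must meet a heightened civil standard (weight exceeds 70): on (g) the weight is 70, which does not exceed 70, so (g) does not meet the standard; on (h) the weight is 74, which does exceed 70, so (h) meets the standard.
  Not every element is met, so the provider fails to carry Stage II.3.
The analysis ends at Stage II.3; the patient prevails on this issue.
Per-issue: Issue I → provider; Issue II → patient. The patient must prevail on every issue; overall, the provider prevails.

provider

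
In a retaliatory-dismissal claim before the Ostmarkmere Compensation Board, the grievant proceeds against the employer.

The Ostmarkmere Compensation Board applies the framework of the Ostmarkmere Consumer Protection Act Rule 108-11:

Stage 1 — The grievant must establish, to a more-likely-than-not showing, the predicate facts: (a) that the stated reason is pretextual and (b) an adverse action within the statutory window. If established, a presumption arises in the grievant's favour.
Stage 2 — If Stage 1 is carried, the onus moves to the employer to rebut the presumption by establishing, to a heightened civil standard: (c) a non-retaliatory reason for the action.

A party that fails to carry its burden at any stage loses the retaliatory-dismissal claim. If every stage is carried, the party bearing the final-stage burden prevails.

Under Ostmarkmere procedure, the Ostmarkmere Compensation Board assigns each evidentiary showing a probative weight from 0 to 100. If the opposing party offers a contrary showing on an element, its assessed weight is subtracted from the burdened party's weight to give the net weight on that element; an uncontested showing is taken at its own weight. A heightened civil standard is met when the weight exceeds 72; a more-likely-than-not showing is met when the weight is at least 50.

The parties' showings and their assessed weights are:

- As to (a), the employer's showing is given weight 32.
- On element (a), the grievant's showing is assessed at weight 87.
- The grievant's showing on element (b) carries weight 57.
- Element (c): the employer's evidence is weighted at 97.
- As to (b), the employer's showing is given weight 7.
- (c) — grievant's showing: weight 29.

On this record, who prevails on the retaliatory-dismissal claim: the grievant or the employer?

Stage 1 (grievant, a more-likely-than-not showing, weight is at least 50): (a) net 87−32=55 ≥ 50 — meets; (b) net 57−7=50 ≥ 50 — meets.
  The grievant carries Stage 1; the employer now bears the burden.
Stage 2 (employer, a heightened civil standard, weight exceeds 72): (c) net 97−29=68 ≤ 72 — fails.
  Not every element is met, so the employer fails to carry Stage 2.
So the grievant prevails.

grievant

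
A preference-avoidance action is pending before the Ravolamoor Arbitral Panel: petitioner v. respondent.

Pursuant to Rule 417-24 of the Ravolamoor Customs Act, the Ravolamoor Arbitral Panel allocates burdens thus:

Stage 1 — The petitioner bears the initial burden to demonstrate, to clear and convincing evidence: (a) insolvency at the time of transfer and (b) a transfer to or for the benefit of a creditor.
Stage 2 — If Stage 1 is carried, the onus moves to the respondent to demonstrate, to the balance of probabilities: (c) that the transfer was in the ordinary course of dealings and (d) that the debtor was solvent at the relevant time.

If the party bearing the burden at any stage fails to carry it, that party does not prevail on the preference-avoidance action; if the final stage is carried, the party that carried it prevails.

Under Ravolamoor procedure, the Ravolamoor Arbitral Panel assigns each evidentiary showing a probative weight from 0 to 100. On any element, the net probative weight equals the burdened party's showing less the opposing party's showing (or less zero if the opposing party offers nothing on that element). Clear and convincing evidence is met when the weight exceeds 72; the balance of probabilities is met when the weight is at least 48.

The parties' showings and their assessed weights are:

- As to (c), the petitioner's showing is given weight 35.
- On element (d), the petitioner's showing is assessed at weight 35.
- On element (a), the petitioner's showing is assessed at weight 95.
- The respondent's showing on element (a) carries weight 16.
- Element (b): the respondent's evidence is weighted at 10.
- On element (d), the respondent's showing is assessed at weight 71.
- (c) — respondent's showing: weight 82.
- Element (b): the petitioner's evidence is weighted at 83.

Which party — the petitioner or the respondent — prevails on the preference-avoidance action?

Stage 1 (petitioner, clear and convincing evidence, weight exceeds 72): (a) net 95−16=79 > 72 — meets; (b) net 83−10=73 > 72 — meets.
  The petitioner carries Stage 1; the respondent now bears the burden.
Stage 2 (respondent, the balance of probabilities, weight is at least 48): (c) net 82−35=47 < 48 — fails; (d) net 71−35=36 < 48 — fails.
  Not every element is met, so the respondent fails to carry Stage 2.
So the petitioner prevails.

petitioner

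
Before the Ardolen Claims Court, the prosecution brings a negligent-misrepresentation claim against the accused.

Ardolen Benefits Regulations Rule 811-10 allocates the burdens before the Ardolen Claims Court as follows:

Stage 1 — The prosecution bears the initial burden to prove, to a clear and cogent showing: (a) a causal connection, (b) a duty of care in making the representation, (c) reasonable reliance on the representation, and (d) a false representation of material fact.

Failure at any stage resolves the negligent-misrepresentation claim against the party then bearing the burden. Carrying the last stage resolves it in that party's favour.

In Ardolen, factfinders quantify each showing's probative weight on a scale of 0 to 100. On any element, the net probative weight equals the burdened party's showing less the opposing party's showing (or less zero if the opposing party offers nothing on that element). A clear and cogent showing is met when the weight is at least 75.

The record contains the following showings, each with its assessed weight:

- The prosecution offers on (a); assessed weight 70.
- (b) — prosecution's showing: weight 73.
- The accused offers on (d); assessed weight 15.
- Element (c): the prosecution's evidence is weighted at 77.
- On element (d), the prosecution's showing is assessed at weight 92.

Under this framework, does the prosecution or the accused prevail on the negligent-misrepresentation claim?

Stage 1 — burden on prosecution; standard: a clear and cogent showing (weight is at least 75).
    (a): 70 < 75 [not met]
    (b): 73 < 75 [not met]
    (c): 77 ≥ 75 [met]
    (d): 92 − 15 = 77 ≥ 75 [met]
  Not every element is met, so the prosecution fails to carry Stage 1.
So the accused prevails.

accused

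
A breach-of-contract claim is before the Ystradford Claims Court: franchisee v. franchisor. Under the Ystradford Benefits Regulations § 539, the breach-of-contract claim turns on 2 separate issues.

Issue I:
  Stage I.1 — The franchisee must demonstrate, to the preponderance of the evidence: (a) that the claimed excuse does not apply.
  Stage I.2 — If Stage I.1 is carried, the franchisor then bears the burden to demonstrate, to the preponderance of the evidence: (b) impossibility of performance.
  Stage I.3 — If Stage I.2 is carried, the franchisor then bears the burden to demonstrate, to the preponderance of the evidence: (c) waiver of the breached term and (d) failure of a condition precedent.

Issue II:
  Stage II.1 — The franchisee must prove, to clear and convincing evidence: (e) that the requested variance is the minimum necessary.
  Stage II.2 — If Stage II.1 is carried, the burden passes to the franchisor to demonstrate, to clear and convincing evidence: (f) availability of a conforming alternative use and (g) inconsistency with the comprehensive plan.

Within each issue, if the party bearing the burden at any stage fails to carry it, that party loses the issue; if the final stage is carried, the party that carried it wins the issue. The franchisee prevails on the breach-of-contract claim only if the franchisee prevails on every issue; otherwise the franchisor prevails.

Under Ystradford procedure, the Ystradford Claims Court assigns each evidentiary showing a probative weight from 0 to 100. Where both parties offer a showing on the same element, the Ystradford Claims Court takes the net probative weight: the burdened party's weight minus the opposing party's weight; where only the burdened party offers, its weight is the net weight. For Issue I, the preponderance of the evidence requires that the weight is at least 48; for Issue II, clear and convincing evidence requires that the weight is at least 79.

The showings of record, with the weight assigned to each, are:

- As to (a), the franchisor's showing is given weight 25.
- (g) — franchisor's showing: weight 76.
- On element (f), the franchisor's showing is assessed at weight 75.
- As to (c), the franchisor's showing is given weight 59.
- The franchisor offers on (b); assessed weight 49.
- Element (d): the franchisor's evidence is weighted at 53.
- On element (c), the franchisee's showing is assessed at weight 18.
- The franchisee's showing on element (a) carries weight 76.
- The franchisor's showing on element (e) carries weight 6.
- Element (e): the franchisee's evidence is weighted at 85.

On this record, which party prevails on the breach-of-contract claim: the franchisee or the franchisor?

— Issue I —
Stage I.1 (franchisee, the preponderance of the evidence, weight is at least 48): (a) net 76−25=51 ≥ 48 — meets.
  Stage I.1 carried; the burden shifts to the franchisor.
Stage I.2 (franchisor, the preponderance of the evidence, weight is at least 48): (b) 49 ≥ 48 — meets.
  All elements met. The franchisor retains the burden for Stage I.3.
Stage I.3 (franchisor, the preponderance of the evidence, weight is at least 48): (c) net 59−18=41 < 48 — fails; (d) 53 ≥ 48 — meets.
  Not every element is met, so the franchisor fails to carry Stage I.3.
The analysis ends at Stage I.3; the franchisee prevails on this issue.
— Issue II —
At Stage II.1 the franchisee must meet clear and convincing evidence (weight is at least 79): on (e) the weight is 85 less the opposing 6 gives net 79, which does reach 79, so (e) meets the standard.
  Stage II.1 is satisfied; the onus moves to the franchisor.
At Stage II.2 the franchisor must meet clear and convincing evidence (weight is at least 79): on (f) the weight is 75, which does not reach 79, so (f) does not meet the standard; on (g) the weight is 76, which does not reach 79, so (g) does not meet the standard.
  Not every element is met, so the franchisor fails to carry Stage II.2.
So the franchisee prevails on this issue.
Per-issue: Issue I → franchisee; Issue II → franchisee. The franchisee must prevail on every issue; overall, the franchisee prevails.

franchisee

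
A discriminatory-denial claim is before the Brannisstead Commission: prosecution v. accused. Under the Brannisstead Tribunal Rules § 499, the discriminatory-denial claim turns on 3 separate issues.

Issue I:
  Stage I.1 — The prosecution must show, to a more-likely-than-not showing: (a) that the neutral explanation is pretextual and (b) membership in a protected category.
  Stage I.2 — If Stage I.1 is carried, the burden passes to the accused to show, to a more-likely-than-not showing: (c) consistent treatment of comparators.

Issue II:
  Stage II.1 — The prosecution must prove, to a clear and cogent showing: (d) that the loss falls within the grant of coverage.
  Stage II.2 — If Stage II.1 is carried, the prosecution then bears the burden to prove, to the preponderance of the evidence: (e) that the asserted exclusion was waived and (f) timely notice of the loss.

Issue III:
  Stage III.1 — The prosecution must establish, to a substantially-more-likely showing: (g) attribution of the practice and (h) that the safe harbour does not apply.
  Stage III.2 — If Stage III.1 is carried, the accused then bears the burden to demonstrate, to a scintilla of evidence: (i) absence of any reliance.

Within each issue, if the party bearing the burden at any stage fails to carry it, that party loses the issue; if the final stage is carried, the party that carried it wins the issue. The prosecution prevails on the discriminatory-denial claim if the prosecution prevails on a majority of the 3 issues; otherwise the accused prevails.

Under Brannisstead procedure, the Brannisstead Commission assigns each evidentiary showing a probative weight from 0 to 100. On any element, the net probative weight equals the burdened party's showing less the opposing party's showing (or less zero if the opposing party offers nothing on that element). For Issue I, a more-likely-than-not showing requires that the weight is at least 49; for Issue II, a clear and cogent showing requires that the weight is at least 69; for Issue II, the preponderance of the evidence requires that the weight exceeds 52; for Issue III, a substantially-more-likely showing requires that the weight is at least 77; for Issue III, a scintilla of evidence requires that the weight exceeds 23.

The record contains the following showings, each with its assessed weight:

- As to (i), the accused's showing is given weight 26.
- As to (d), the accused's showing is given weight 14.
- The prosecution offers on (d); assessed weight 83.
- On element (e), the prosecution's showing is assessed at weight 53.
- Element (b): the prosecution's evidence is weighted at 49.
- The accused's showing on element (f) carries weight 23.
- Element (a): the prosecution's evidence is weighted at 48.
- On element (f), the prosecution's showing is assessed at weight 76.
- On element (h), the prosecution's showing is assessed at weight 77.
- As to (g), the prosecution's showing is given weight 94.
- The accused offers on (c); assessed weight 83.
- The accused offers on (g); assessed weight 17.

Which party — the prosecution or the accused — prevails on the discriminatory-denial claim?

— Issue I —
Stage I.1 (prosecution, a more-likely-than-not showing, weight is at least 49): (a) 48 < 49 — fails; (b) 49 ≥ 49 — meets.
  Not every element is met, so the prosecution fails to carry Stage I.1.
The analysis ends at Stage I.1; the accused prevails on this issue.
— Issue II —
Stage II.1 (prosecution, a clear and cogent showing, weight is at least 69): (d) net 83−14=69 ≥ 69 — meets.
  All elements met. The prosecution retains the burden for Stage II.2.
Stage II.2 (prosecution, the preponderance of the evidence, weight exceeds 52): (e) 53 > 52 — meets; (f) net 76−23=53 > 52 — meets.
  All elements met at the final stage.
All stages carried — the prosecution prevails on this issue.
— Issue III —
Stage III.1 (prosecution, a substantially-more-likely showing, weight is at least 77): (g) net 94−17=77 ≥ 77 — meets; (h) 77 ≥ 77 — meets.
  All elements met. The burden passes to the accused.
Stage III.2 (accused, a scintilla of evidence, weight exceeds 23): (i) 26 > 23 — meets.
  Stage III.2 carried; the final stage is satisfied.
With every stage satisfied, the accused prevails on this issue.
Per-issue: Issue I → accused; Issue II → prosecution; Issue III → accused. The prosecution must prevail on a majority of issues; overall, the accused prevails.

accused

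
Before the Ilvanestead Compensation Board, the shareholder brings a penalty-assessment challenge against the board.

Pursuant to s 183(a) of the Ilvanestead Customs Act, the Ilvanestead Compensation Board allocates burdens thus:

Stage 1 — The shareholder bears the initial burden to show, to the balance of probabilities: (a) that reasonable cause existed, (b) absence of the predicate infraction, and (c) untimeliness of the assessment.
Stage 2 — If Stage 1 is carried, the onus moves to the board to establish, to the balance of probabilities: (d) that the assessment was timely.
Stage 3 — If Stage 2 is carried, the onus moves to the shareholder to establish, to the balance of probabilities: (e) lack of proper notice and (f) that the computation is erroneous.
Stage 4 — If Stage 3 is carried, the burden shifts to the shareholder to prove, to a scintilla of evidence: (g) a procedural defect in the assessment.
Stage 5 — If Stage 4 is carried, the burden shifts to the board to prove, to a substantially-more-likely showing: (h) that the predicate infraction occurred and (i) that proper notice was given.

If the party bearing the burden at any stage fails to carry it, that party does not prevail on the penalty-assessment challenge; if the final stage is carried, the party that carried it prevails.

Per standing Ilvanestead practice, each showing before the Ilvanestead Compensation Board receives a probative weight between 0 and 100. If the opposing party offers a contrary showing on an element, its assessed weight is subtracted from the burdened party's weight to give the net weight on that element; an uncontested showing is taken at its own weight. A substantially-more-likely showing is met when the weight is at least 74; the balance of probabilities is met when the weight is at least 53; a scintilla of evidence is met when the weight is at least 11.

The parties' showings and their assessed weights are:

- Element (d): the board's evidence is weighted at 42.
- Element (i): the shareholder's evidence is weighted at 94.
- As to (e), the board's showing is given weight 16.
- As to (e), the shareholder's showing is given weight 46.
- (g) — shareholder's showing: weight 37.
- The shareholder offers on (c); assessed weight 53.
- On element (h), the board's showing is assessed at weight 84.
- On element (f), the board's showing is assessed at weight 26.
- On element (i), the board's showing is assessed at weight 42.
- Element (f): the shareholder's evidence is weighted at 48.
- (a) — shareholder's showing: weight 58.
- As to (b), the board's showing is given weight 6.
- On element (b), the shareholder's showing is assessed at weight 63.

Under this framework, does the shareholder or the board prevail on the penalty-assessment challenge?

shareholder

Stage 1 (shareholder, the balance of probabilities, weight is at least 53): (a) 58 ≥ 53 — meets; (b) net 63−6=57 ≥ 53 — meets; (c) 53 ≥ 53 — meets.
  Stage 1 carried; the burden shifts to the board.
Stage 2 (board, the balance of probabilities, weight is at least 53): (d) 42 < 53 — fails.
  Stage 2 not carried; the board fails its burden.
The analysis ends at Stage 2; the shareholder prevails.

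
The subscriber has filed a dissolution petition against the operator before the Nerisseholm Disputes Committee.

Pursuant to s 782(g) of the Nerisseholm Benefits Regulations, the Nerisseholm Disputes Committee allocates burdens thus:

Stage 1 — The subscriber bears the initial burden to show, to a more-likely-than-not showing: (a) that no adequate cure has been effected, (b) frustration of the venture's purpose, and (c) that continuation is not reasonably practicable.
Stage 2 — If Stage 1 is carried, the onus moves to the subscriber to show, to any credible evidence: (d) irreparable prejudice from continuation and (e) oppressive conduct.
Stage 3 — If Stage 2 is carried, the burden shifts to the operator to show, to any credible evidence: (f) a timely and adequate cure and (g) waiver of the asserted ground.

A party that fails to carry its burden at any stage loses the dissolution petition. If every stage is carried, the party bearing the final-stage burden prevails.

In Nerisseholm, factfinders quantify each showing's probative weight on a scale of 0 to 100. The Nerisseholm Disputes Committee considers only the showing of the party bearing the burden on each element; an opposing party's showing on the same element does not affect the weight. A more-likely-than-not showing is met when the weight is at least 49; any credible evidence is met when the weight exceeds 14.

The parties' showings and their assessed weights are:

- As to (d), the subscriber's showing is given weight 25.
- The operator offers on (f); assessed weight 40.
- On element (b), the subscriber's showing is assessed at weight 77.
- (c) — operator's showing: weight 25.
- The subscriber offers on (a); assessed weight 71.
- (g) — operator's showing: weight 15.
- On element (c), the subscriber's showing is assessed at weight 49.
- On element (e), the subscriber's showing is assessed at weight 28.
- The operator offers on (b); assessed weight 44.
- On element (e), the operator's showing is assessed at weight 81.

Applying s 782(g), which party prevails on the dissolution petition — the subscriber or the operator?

Stage 1 (subscriber, a more-likely-than-not showing, weight is at least 49): (a) 71 ≥ 49 — meets; (b) 77 (operator's 44 disregarded) ≥ 49 — meets; (c) 49 (operator's 25 disregarded) ≥ 49 — meets.
  Stage 1 carried; the burden remains with the subscriber.
Stage 2 (subscriber, any credible evidence, weight exceeds 14): (d) 25 > 14 — meets; (e) 28 (operator's 81 disregarded) > 14 — meets.
  Stage 2 is satisfied; the onus moves to the operator.
Stage 3 (operator, any credible evidence, weight exceeds 14): (f) 40 > 14 — meets; (g) 15 > 14 — meets.
  All elements met at the final stage.
With every stage satisfied, the operator prevails.

operator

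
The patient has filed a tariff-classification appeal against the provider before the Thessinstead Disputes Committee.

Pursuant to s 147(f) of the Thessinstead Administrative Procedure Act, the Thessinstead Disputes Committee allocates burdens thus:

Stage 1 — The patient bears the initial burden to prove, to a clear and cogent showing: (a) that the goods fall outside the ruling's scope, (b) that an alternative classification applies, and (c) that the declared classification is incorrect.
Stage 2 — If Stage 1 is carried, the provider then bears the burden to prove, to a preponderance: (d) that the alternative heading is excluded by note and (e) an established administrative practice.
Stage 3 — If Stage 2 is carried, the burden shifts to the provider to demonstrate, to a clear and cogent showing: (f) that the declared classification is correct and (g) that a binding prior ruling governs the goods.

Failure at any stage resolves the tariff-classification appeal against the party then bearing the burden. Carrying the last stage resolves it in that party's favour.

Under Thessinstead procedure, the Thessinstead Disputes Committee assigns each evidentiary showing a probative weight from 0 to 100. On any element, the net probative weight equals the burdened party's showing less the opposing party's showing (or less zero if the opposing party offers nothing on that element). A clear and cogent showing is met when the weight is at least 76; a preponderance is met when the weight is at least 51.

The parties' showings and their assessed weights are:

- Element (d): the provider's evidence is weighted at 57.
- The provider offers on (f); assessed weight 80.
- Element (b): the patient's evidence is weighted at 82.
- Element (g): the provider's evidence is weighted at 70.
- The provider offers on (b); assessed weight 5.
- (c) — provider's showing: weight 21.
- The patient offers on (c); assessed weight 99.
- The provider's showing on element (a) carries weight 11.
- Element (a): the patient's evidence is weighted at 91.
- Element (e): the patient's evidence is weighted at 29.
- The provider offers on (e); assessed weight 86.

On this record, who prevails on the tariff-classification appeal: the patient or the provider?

At Stage 1 the patient must meet a clear and cogent showing (weight is at least 76): on (a) the weight is 91 less the opposing 11 gives net 80, which does reach 76, so (a) meets the standard; on (b) the weight is 82 less the opposing 5 gives net 77, which does reach 76, so (b) meets the standard; on (c) the weight is 99 less the opposing 21 gives net 78, which does reach 76, so (c) meets the standard.
  The patient carries Stage 1; the provider now bears the burden.
At Stage 2 the provider must meet a preponderance (weight is at least 51): on (d) the weight is 57, which does reach 51, so (d) meets the standard; on (e) the weight is 86 less the opposing 29 gives net 57, which does reach 51, so (e) meets the standard.
  Stage 2 is satisfied; the provider continues to bear the burden.
At Stage 3 the provider must meet a clear and cogent showing (weight is at least 76): on (f) the weight is 80, ≥ 76, so (f) meets the standard; on (g) the weight is 70, which does not reach 76, so (g) does not meet the standard.
  The provider does not carry Stage 3.
So the patient prevails.

patient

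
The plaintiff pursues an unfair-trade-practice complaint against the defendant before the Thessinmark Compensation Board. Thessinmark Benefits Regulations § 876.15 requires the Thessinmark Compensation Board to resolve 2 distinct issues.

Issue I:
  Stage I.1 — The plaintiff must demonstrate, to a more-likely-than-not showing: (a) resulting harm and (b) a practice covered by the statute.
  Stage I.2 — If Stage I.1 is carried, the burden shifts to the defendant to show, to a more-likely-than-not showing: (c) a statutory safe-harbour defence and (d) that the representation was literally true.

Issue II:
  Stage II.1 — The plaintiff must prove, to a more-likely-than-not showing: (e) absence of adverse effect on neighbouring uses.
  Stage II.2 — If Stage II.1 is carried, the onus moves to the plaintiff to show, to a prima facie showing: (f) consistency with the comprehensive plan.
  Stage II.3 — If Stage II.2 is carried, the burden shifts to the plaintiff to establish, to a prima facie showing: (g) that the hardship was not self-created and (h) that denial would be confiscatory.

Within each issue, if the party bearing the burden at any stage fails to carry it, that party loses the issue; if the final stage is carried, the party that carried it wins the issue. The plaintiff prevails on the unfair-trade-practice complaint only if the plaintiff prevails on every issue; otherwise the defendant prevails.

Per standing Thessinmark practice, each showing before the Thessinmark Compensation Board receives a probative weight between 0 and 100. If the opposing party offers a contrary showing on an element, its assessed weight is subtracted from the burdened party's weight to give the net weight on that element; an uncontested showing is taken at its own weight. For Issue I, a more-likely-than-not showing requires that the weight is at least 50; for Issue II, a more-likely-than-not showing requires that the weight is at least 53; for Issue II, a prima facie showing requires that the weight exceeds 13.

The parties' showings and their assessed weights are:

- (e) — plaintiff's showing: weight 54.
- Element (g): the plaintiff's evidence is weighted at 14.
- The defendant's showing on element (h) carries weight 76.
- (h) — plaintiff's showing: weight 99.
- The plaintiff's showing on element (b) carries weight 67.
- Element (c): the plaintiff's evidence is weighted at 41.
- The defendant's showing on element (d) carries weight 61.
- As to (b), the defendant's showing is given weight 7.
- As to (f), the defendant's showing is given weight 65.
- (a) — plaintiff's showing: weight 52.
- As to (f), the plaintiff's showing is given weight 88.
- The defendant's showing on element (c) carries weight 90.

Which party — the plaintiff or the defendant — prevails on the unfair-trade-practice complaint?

— Issue I —
Stage I.1 — burden on plaintiff; standard: a more-likely-than-not showing (weight is at least 50).
    (a): 52 ≥ 50 [met]
    (b): 67 − 7 = 60 ≥ 50 [met]
  The plaintiff carries Stage I.1; the defendant now bears the burden.
Stage I.2 — burden on defendant; standard: a more-likely-than-not showing (weight is at least 50).
    (c): 90 − 41 = 49 < 50 [not met]
    (d): 61 ≥ 50 [met]
  The defendant does not carry Stage I.2.
The plaintiff prevails on this issue.
— Issue II —
Stage II.1 — burden on plaintiff; standard: a more-likely-than-not showing (weight is at least 53).
    (e): 54 ≥ 53 [met]
  Stage II.1 carried; the burden remains with the plaintiff.
Stage II.2 — burden on plaintiff; standard: a prima facie showing (weight exceeds 13).
    (f): 88 − 65 = 23 > 13 [met]
  Stage II.2 is satisfied; the plaintiff continues to bear the burden.
Stage II.3 — burden on plaintiff; standard: a prima facie showing (weight exceeds 13).
    (g): 14 > 13 [met]
    (h): 99 − 76 = 23 > 13 [met]
  The plaintiff carries the last stage.
All stages carried — the plaintiff prevails on this issue.
Per-issue: Issue I → plaintiff; Issue II → plaintiff. The plaintiff must prevail on every issue; overall, the plaintiff prevails.

plaintiff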